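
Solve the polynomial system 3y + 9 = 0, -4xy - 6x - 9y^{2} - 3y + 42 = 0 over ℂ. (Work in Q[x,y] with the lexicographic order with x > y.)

{(5, -3)}

Compute a lex Gröbner basis by Buchberger's algorithm.
f_1 = 3y + 9, LT = y.
f_2 = -4xy - 6x - 9y^{2} - 3y + 42, LT = xy.

S(f_1,f_2): lcm = xy. S = \tfrac{3}{2}x - \tfrac{9}{4}y^{2} - \tfrac{3}{4}y + \tfrac{21}{2}.
  leading term x: no divisor's leading term divides it; move \tfrac{3}{2}x to the remainder.
  leading term y^{2}: subtract (-\tfrac{3}{4}y)·f_1 from -\tfrac{9}{4}y^{2} - \tfrac{3}{4}y + \tfrac{21}{2} → 6y + \tfrac{21}{2}
  leading term y: subtract (2)·f_1 from 6y + \tfrac{21}{2} → -\tfrac{15}{2}
  leading term 1: no divisor's leading term divides it; move -\tfrac{15}{2} to the remainder.
  remainder \tfrac{3}{2}x - \tfrac{15}{2} ≠ 0; add h_3 = \tfrac{3}{2}x - \tfrac{15}{2} to the basis.

S(f_1,h_3): leading monomials are coprime, so the S-polynomial reduces to 0 (Buchberger's first criterion).
S(f_2,h_3): lcm = xy. S = \tfrac{3}{2}x + \tfrac{9}{4}y^{2} + \tfrac{23}{4}y - \tfrac{21}{2}.
  leading term x: subtract (1)·h_3 from \tfrac{3}{2}x + \tfrac{9}{4}y^{2} + \tfrac{23}{4}y - \tfrac{21}{2} → \tfrac{9}{4}y^{2} + \tfrac{23}{4}y - 3
  leading term y^{2}: subtract (\tfrac{3}{4}y)·f_1 from \tfrac{9}{4}y^{2} + \tfrac{23}{4}y - 3 → -y - 3
  leading term y: subtract (-\tfrac{1}{3})·f_1 from -y - 3 → 0
  remainder 0.

Every S-polynomial of the final basis reduces to 0, so we have a Gröbner basis.
Inter-reduce: drop elements whose leading term is divisible by another's, tail-reduce, and make monic.
Reduced Gröbner basis: {x - 5, y + 3}.

Since the basis is lex-ordered, y + 3 is univariate in y. Its roots are {-3}. Back-substituting each root into the other basis elements fixes the other coordinates.
  y = -3: the earlier basis element becomes x - 5 = 0, giving x = 5 — point (5, -3).
Zero-dimensionality of the ideal guarantees finitely many solutions over ℂ.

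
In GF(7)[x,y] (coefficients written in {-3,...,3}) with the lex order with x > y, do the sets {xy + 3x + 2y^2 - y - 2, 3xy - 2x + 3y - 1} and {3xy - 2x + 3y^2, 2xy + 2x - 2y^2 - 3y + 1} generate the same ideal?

No, the ideals differ.

Two ideals are equal iff their reduced Gröbner bases coincide (the reduced basis is unique for a fixed ordering).
Buchberger on the first generating set:
f_1 = xy + 3x + 2y^2 - y - 2, LT = xy.
f_2 = 3xy - 2x + 3y - 1, LT = xy.

S(f_1,f_2): lcm = xy. S = -x + 2y^2 - 2y + 3.
  leading term x: no divisor's leading term divides it; move -x to the remainder.
  leading term y^2: no divisor's leading term divides it; move 2y^2 to the remainder.
  leading term y: no divisor's leading term divides it; move -2y to the remainder.
  leading term 1: no divisor's leading term divides it; move 3 to the remainder.
  remainder -x + 2y^2 - 2y + 3 ≠ 0; add g_3 = -x + 2y^2 - 2y + 3 to the basis.

S(f_1,g_3): lcm = xy. S = 3x + 2y^3 + 2y - 2.
  leading term x: subtract (-3)·g_3 from 3x + 2y^3 + 2y - 2 → 2y^3 - y^2 + 3y
  leading term y^3: no divisor's leading term divides it; move 2y^3 to the remainder.
  leading term y^2: no divisor's leading term divides it; move -y^2 to the remainder.
  leading term y: no divisor's leading term divides it; move 3y to the remainder.
  remainder 2y^3 - y^2 + 3y ≠ 0; add g_4 = 2y^3 - y^2 + 3y to the basis.

The other S-polynomials (S(f_2,g_3), S(f_1,g_4), S(f_2,g_4), S(g_3,g_4)) all reduce to 0 modulo the current basis, so we have a Gröbner basis.
Inter-reduce: drop elements whose leading term is divisible by another's, tail-reduce, and make monic.
Reduced Gröbner basis: {x - 2y^2 + 2y - 3, y^3 + 3y^2 - 2y}.

Buchberger on the second generating set:
h_1 = 3xy - 2x + 3y^2, LT = xy.
h_2 = 2xy + 2x - 2y^2 - 3y + 1, LT = xy.

S(h_1,h_2): lcm = xy. S = 3x + 2y^2 - 2y + 3.
  leading term x: no divisor's leading term divides it; move 3x to the remainder.
  leading term y^2: no divisor's leading term divides it; move 2y^2 to the remainder.
  leading term y: no divisor's leading term divides it; move -2y to the remainder.
  leading term 1: no divisor's leading term divides it; move 3 to the remainder.
  remainder 3x + 2y^2 - 2y + 3 ≠ 0; add k_3 = 3x + 2y^2 - 2y + 3 to the basis.

S(h_1,k_3): lcm = xy. S = -3x - 3y^3 - 3y^2 - y.
  leading term x: subtract (-1)·k_3 from -3x - 3y^3 - 3y^2 - y → -3y^3 - y^2 - 3y + 3
  leading term y^3: no divisor's leading term divides it; move -3y^3 to the remainder.
  leading term y^2: no divisor's leading term divides it; move -y^2 to the remainder.
  leading term y: no divisor's leading term divides it; move -3y to the remainder.
  leading term 1: no divisor's leading term divides it; move 3 to the remainder.
  remainder -3y^3 - y^2 - 3y + 3 ≠ 0; add k_4 = -3y^3 - y^2 - 3y + 3 to the basis.

The other S-polynomials (S(h_2,k_3), S(h_1,k_4), S(h_2,k_4), S(k_3,k_4)) all reduce to 0 modulo the current basis, so we have a Gröbner basis.
Inter-reduce: drop elements whose leading term is divisible by another's, tail-reduce, and make monic.
Reduced Gröbner basis: {x + 3y^2 - 3y + 1, y^3 - 2y^2 + y - 1}.

These differ, so the ideals are not equal.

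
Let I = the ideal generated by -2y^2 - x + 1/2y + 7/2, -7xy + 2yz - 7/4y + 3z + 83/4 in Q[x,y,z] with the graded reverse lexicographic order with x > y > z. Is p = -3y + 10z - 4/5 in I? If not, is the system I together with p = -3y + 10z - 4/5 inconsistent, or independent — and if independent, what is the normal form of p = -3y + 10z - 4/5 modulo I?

-3y + 10z - 4/5 is independent of I; its normal form modulo I is -3y + 10z - 4/5.

First compute the reduced Gröbner basis of I by Buchberger's algorithm.
f_1 = -2y^2 - x + 1/2y + 7/2, LT = y^2.
f_2 = -7xy + 2yz - 7/4y + 3z + 83/4, LT = xy.

S(f_1,f_2): lcm = xy^2. S = 2/7y^2z + 1/2x^2 - 1/4xy - 1/4y^2 + 3/7yz - 7/4x + 83/28y.
  reduce S modulo (f_1, f_2):
  remainder 1/2x^2 - 1/7xz + 3/7yz - 13/8x + 83/28y + 11/28z - 33/28 ≠ 0; add h_3 = 1/2x^2 - 1/7xz + 3/7yz - 13/8x + 83/28y + 11/28z - 33/28 to the basis.

The other S-polynomials (S(f_1,h_3), S(f_2,h_3)) all reduce to 0 modulo the current basis, so we have a Gröbner basis.
Inter-reduce: drop elements whose leading term is divisible by another's, tail-reduce, and make monic.
Reduced Gröbner basis: {x^2 - 2/7xz + 6/7yz - 13/4x + 83/14y + 11/14z - 33/14, xy - 2/7yz + 1/4y - 3/7z - 83/28, y^2 + 1/2x - 1/4y - 7/4}.
Label its elements g_1 = x^2 - 2/7xz + 6/7yz - 13/4x + 83/14y + 11/14z - 33/14, g_2 = xy - 2/7yz + 1/4y - 3/7z - 83/28, g_3 = y^2 + 1/2x - 1/4y - 7/4.

Reduce p = -3y + 10z - 4/5 modulo G:
  leading term y: no divisor's leading term divides it; move -3y to the remainder.
  leading term z: no divisor's leading term divides it; move 10z to the remainder.
  leading term 1: no divisor's leading term divides it; move -4/5 to the remainder.
  normal form = -3y + 10z - 4/5.
The normal form is nonzero, so p ∉ I. Since p minus its normal form lies in I, I + (p) = I + (r) where r = -3y + 10z - 4/5; decide whether this ideal is the whole ring.
Run Buchberger on G together with r (pairs among the g_i already reduce to 0 since G is a Gröbner basis):
g_1 = x^2 - 2/7xz + 6/7yz - 13/4x + 83/14y + 11/14z - 33/14, LT = x^2.
g_2 = xy - 2/7yz + 1/4y - 3/7z - 83/28, LT = xy.
g_3 = y^2 + 1/2x - 1/4y - 7/4, LT = y^2.
r = -3y + 10z - 4/5, LT = y.

S(g_2,r): lcm = xy. S = 10/3xz - 2/7yz - 4/15x + 1/4y - 3/7z - 83/28.
  reduce S modulo (g_1, g_2, g_3, r):
  remainder 10/3xz - 20/21z^2 - 4/15x + 101/210z - 1273/420 ≠ 0; add m_5 = 10/3xz - 20/21z^2 - 4/15x + 101/210z - 1273/420 to the basis.

S(g_3,r): lcm = y^2. S = 10/3yz + 1/2x - 31/60y - 7/4.
  reduce S modulo (g_1, g_2, g_3, r, m_5):
  remainder 100/9z^2 + 1/2x - 47/18z - 1451/900 ≠ 0; add m_6 = 100/9z^2 + 1/2x - 47/18z - 1451/900 to the basis.

The other S-polynomials (S(g_1,g_2), S(g_1,g_3), S(g_1,r), S(g_2,g_3), S(g_1,m_5), S(g_2,m_5), S(g_3,m_5), S(r,m_5), S(g_1,m_6), S(g_2,m_6), S(g_3,m_6), S(r,m_6), S(m_5,m_6)) all reduce to 0 modulo the current basis, so we have a Gröbner basis.
Inter-reduce: drop elements whose leading term is divisible by another's, tail-reduce, and make monic.
Reduced Gröbner basis: {x^2 - 16649/4900x + 77221/3675z - 1394723/367500, xz - 47/700x + 27/350z - 8319/8750, z^2 + 9/200x - 47/200z - 1451/10000, y - 10/3z + 4/15}.
The reduced Gröbner basis of I + (p) is {x^2 - 16649/4900x + 77221/3675z - 1394723/367500, xz - 47/700x + 27/350z - 8319/8750, z^2 + 9/200x - 47/200z - 1451/10000, y - 10/3z + 4/15} ≠ {1}, a proper ideal, so the enlarged system stays consistent: p is independent of I, with normal form -3y + 10z - 4/5.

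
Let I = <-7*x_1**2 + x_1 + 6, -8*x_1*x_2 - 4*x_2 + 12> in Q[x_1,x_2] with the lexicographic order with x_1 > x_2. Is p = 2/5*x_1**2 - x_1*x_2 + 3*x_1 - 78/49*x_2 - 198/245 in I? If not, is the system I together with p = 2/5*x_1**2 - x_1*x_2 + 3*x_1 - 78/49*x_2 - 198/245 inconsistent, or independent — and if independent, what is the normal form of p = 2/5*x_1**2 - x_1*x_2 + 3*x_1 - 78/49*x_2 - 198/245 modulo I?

First compute the reduced Gröbner basis of I by Buchberger's algorithm.
f_1 = -7*x_1**2 + x_1 + 6, LT = x_1**2.
f_2 = -8*x_1*x_2 - 4*x_2 + 12, LT = x_1*x_2.

S(f_1,f_2): lcm = x_1**2*x_2. S = -9/14*x_1*x_2 + 3/2*x_1 - 6/7*x_2.
  reduce S modulo (f_1, f_2):
  remainder 3/2*x_1 - 15/28*x_2 - 27/28 ≠ 0; add h_3 = 3/2*x_1 - 15/28*x_2 - 27/28 to the basis.

S(f_2,h_3): lcm = x_1*x_2. S = 5/14*x_2**2 + 8/7*x_2 - 3/2.
  reduce S modulo (f_1, f_2, h_3):
  remainder 5/14*x_2**2 + 8/7*x_2 - 3/2 ≠ 0; add h_4 = 5/14*x_2**2 + 8/7*x_2 - 3/2 to the basis.

The other S-polynomials (S(f_1,h_3), S(f_1,h_4), S(f_2,h_4), S(h_3,h_4)) all reduce to 0 modulo the current basis, so we have a Gröbner basis.
Inter-reduce: drop elements whose leading term is divisible by another's, tail-reduce, and make monic.
Reduced Gröbner basis: {x_1 - 5/14*x_2 - 9/14, x_2**2 + 16/5*x_2 - 21/5}.
Label its elements g_1 = x_1 - 5/14*x_2 - 9/14, g_2 = x_2**2 + 16/5*x_2 - 21/5.

Reduce p = 2/5*x_1**2 - x_1*x_2 + 3*x_1 - 78/49*x_2 - 198/245 modulo G:
  leading term x_1**2: subtract (2/5*x_1)·g_1 from 2/5*x_1**2 - x_1*x_2 + 3*x_1 - 78/49*x_2 - 198/245 → -6/7*x_1*x_2 + 114/35*x_1 - 78/49*x_2 - 198/245
  leading term x_1*x_2: subtract (-6/7*x_2)·g_1 from -6/7*x_1*x_2 + 114/35*x_1 - 78/49*x_2 - 198/245 → 114/35*x_1 - 15/49*x_2**2 - 15/7*x_2 - 198/245
  leading term x_1: subtract (114/35)·g_1 from 114/35*x_1 - 15/49*x_2**2 - 15/7*x_2 - 198/245 → -15/49*x_2**2 - 48/49*x_2 + 9/7
  leading term x_2**2: subtract (-15/49)·g_2 from -15/49*x_2**2 - 48/49*x_2 + 9/7 → 0
  normal form = 0.
Since the normal form is 0, p ∈ I.

2/5*x_1**2 - x_1*x_2 + 3*x_1 - 78/49*x_2 - 198/245 lies in I (it reduces to 0).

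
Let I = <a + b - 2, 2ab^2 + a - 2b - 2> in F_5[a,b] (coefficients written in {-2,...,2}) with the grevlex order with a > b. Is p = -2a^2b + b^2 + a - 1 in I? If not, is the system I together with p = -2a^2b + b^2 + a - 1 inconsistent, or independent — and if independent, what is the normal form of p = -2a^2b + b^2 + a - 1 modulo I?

First compute the reduced Gröbner basis of I by Buchberger's algorithm.
f_1 = a + b - 2, LT = a.
f_2 = 2ab^2 + a - 2b - 2, LT = ab^2.

S(f_1,f_2): lcm = ab^2. S = b^3 - 2b^2 + 2a + b + 1.
  leading term b^3: no divisor's leading term divides it; move b^3 to the remainder.
  leading term b^2: no divisor's leading term divides it; move -2b^2 to the remainder.
  leading term a: subtract (2)·f_1 from 2a + b + 1 → -b
  leading term b: no divisor's leading term divides it; move -b to the remainder.
  remainder b^3 - 2b^2 - b ≠ 0; add h_3 = b^3 - 2b^2 - b to the basis.

S(f_1,h_3): leading monomials are coprime, so the S-polynomial reduces to 0 (Buchberger's first criterion).
S(f_2,h_3): lcm = ab^3. S = 2ab^2 - ab - b^2 - b.
  leading term ab^2: subtract (2b^2)·f_1 from 2ab^2 - ab - b^2 - b → -2b^3 - ab - 2b^2 - b
  leading term b^3: subtract (-2)·h_3 from -2b^3 - ab - 2b^2 - b → -ab - b^2 + 2b
  leading term ab: subtract (-b)·f_1 from -ab - b^2 + 2b → 0
  remainder 0.

Every S-polynomial of the final basis reduces to 0, so we have a Gröbner basis.
Inter-reduce: drop elements whose leading term is divisible by another's, tail-reduce, and make monic.
Reduced Gröbner basis: {b^3 - 2b^2 - b, a + b - 2}.
Label its elements g_1 = b^3 - 2b^2 - b, g_2 = a + b - 2.

Reduce p = -2a^2b + b^2 + a - 1 modulo G:
  leading term a^2b: subtract (-2ab)·g_2 from -2a^2b + b^2 + a - 1 → 2ab^2 + ab + b^2 + a - 1
  leading term ab^2: subtract (2b^2)·g_2 from 2ab^2 + ab + b^2 + a - 1 → -2b^3 + ab + a - 1
  leading term b^3: subtract (-2)·g_1 from -2b^3 + ab + a - 1 → ab + b^2 + a - 2b - 1
  leading term ab: subtract (b)·g_2 from ab + b^2 + a - 2b - 1 → a - 1
  leading term a: subtract (1)·g_2 from a - 1 → -b + 1
  leading term b: no divisor's leading term divides it; move -b to the remainder.
  leading term 1: no divisor's leading term divides it; move 1 to the remainder.
  normal form = -b + 1.
The normal form is nonzero, so p ∉ I. Since p minus its normal form lies in I, I + (p) = I + (r) where r = -b + 1; decide whether this ideal is the whole ring.
Run Buchberger on G together with r (pairs among the g_i already reduce to 0 since G is a Gröbner basis):
g_1 = b^3 - 2b^2 - b, LT = b^3.
g_2 = a + b - 2, LT = a.
r = -b + 1, LT = b.

S(g_1,g_2): leading monomials are coprime, so the S-polynomial reduces to 0 (Buchberger's first criterion).
S(g_1,r): lcm = b^3. S = -b^2 - b.
  leading term b^2: subtract (b)·r from -b^2 - b → -2b
  leading term b: subtract (2)·r from -2b → -2
  leading term 1: no divisor's leading term divides it; move -2 to the remainder.
  remainder -2 ≠ 0; add m_4 = -2 to the basis.

S(g_2,r): leading monomials are coprime, so the S-polynomial reduces to 0 (Buchberger's first criterion).
S(g_1,m_4): leading monomials are coprime, so the S-polynomial reduces to 0 (Buchberger's first criterion).
S(g_2,m_4): leading monomials are coprime, so the S-polynomial reduces to 0 (Buchberger's first criterion).
S(r,m_4): leading monomials are coprime, so the S-polynomial reduces to 0 (Buchberger's first criterion).
Every S-polynomial of the final basis reduces to 0, so we have a Gröbner basis.
Inter-reduce: drop elements whose leading term is divisible by another's, tail-reduce, and make monic.
Reduced Gröbner basis: {1}.
The reduced Gröbner basis of I + (p) is {1}: the ideal is the whole ring, so the enlarged system has no common solution — adjoining p is inconsistent.

The remainder on division by a Gröbner basis is unique — it is the normal form.

Adjoining -2a^2b + b^2 + a - 1 makes the ideal the whole ring: the system is inconsistent.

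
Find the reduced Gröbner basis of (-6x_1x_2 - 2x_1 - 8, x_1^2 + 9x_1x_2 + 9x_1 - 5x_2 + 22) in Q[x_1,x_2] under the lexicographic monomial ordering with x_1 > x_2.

G = {x_1 + 15/4x_2^2 - 25/4x_2 + 7/2, x_2^3 - 4/3x_2^2 + 17/45x_2 - 2/45}

This is the nonlinear analogue of row-reducing a linear system.

f_1 = -6x_1x_2 - 2x_1 - 8, LT = x_1x_2.
f_2 = x_1^2 + 9x_1x_2 + 9x_1 - 5x_2 + 22, LT = x_1^2.

S(f_1,f_2): lcm = x_1^2x_2. S = 1/3x_1^2 - 9x_1x_2^2 - 9x_1x_2 + 4/3x_1 + 5x_2^2 - 22x_2.
  reduce S modulo (f_1, f_2):
  remainder 4/3x_1 + 5x_2^2 - 25/3x_2 + 14/3 ≠ 0; add g_3 = 4/3x_1 + 5x_2^2 - 25/3x_2 + 14/3 to the basis.

S(f_1,g_3): lcm = x_1x_2. S = 1/3x_1 - 15/4x_2^3 + 25/4x_2^2 - 7/2x_2 + 4/3.
  reduce S modulo (f_1, f_2, g_3):
  remainder -15/4x_2^3 + 5x_2^2 - 17/12x_2 + 1/6 ≠ 0; add g_4 = -15/4x_2^3 + 5x_2^2 - 17/12x_2 + 1/6 to the basis.

The other S-polynomials (S(f_2,g_3), S(f_1,g_4), S(f_2,g_4), S(g_3,g_4)) all reduce to 0 modulo the current basis, so we have a Gröbner basis.
Inter-reduce: drop elements whose leading term is divisible by another's, tail-reduce, and make monic.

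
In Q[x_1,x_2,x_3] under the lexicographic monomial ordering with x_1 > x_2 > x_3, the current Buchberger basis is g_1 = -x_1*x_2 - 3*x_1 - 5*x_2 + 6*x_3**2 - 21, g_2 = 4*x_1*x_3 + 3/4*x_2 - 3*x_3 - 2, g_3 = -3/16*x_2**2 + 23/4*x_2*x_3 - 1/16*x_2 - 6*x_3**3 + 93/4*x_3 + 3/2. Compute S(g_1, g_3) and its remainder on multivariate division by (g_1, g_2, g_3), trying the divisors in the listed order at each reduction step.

S(g_1, g_3) = 92/3*x_1*x_2*x_3 + 8/3*x_1*x_2 - 32*x_1*x_3**3 + 124*x_1*x_3 + 8*x_1 + 5*x_2**2 - 6*x_2*x_3**2 + 21*x_2; remainder on division = 0.

lcm(LM(g_1), LM(g_3)) = x_1*x_2**2.
S = (lcm/LT(g_1))·g_1 − (lcm/LT(g_3))·g_3 = 92/3*x_1*x_2*x_3 + 8/3*x_1*x_2 - 32*x_1*x_3**3 + 124*x_1*x_3 + 8*x_1 + 5*x_2**2 - 6*x_2*x_3**2 + 21*x_2.
Reduce S modulo (g_1, g_2, g_3) in that order:
  leading term x_1*x_2*x_3: subtract (-92/3*x_3)·g_1 from 92/3*x_1*x_2*x_3 + 8/3*x_1*x_2 - 32*x_1*x_3**3 + 124*x_1*x_3 + 8*x_1 + 5*x_2**2 - 6*x_2*x_3**2 + 21*x_2 → 8/3*x_1*x_2 - 32*x_1*x_3**3 + 32*x_1*x_3 + 8*x_1 + 5*x_2**2 - 6*x_2*x_3**2 - 460/3*x_2*x_3 + 21*x_2 + 184*x_3**3 - 644*x_3
  leading term x_1*x_2: subtract (-8/3)·g_1 from 8/3*x_1*x_2 - 32*x_1*x_3**3 + 32*x_1*x_3 + 8*x_1 + 5*x_2**2 - 6*x_2*x_3**2 - 460/3*x_2*x_3 + 21*x_2 + 184*x_3**3 - 644*x_3 → -32*x_1*x_3**3 + 32*x_1*x_3 + 5*x_2**2 - 6*x_2*x_3**2 - 460/3*x_2*x_3 + 23/3*x_2 + 184*x_3**3 + 16*x_3**2 - 644*x_3 - 56
  leading term x_1*x_3**3: subtract (-8*x_3**2)·g_2 from -32*x_1*x_3**3 + 32*x_1*x_3 + 5*x_2**2 - 6*x_2*x_3**2 - 460/3*x_2*x_3 + 23/3*x_2 + 184*x_3**3 + 16*x_3**2 - 644*x_3 - 56 → 32*x_1*x_3 + 5*x_2**2 - 460/3*x_2*x_3 + 23/3*x_2 + 160*x_3**3 - 644*x_3 - 56
  leading term x_1*x_3: subtract (8)·g_2 from 32*x_1*x_3 + 5*x_2**2 - 460/3*x_2*x_3 + 23/3*x_2 + 160*x_3**3 - 644*x_3 - 56 → 5*x_2**2 - 460/3*x_2*x_3 + 5/3*x_2 + 160*x_3**3 - 620*x_3 - 40
  leading term x_2**2: subtract (-80/3)·g_3 from 5*x_2**2 - 460/3*x_2*x_3 + 5/3*x_2 + 160*x_3**3 - 620*x_3 - 40 → 0
The remainder is 0, so this S-polynomial contributes no new basis element.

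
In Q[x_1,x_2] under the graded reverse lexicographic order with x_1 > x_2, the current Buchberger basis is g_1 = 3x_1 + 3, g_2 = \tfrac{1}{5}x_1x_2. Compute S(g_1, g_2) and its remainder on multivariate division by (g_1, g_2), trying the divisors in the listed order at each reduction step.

lcm(LM(g_1), LM(g_2)) = x_1x_2.
S = (lcm/LT(g_1))·g_1 − (lcm/LT(g_2))·g_2 = x_2.
Reduce S modulo (g_1, g_2) in that order:
  leading term x_2: no divisor's leading term divides it; move x_2 to the remainder.
The remainder x_2 is nonzero, so it would be added as the next basis element.

S(g_1, g_2) = x_2; remainder on division = x_2.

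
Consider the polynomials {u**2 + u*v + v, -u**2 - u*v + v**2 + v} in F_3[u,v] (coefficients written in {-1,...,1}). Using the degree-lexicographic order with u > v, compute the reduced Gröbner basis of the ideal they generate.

G = {u**2 + u*v + v, v**2 - v}

f_1 = u**2 + u*v + v, LT = u**2.
f_2 = -u**2 - u*v + v**2 + v, LT = u**2.

S(f_1,f_2): lcm = u**2. S = v**2 - v.
  leading term v**2: no divisor's leading term divides it; move v**2 to the remainder.
  leading term v: no divisor's leading term divides it; move -v to the remainder.
  remainder v**2 - v ≠ 0; add g_3 = v**2 - v to the basis.

The other S-polynomials (S(f_1,g_3), S(f_2,g_3)) all reduce to 0 modulo the current basis, so we have a Gröbner basis.
Inter-reduce: drop elements whose leading term is divisible by another's, tail-reduce, and make monic.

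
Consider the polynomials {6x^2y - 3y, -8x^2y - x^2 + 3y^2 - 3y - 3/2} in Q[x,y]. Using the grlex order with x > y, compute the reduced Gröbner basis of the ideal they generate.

f_1 = 6x^2y - 3y, LT = x^2y.
f_2 = -8x^2y - x^2 + 3y^2 - 3y - 3/2, LT = x^2y.

S(f_1,f_2): lcm = x^2y. S = -1/8x^2 + 3/8y^2 - 7/8y - 3/16.
  leading term x^2: no divisor's leading term divides it; move -1/8x^2 to the remainder.
  leading term y^2: no divisor's leading term divides it; move 3/8y^2 to the remainder.
  leading term y: no divisor's leading term divides it; move -7/8y to the remainder.
  leading term 1: no divisor's leading term divides it; move -3/16 to the remainder.
  remainder -1/8x^2 + 3/8y^2 - 7/8y - 3/16 ≠ 0; add g_3 = -1/8x^2 + 3/8y^2 - 7/8y - 3/16 to the basis.

S(f_1,g_3): lcm = x^2y. S = 3y^3 - 7y^2 - 2y.
  leading term y^3: no divisor's leading term divides it; move 3y^3 to the remainder.
  leading term y^2: no divisor's leading term divides it; move -7y^2 to the remainder.
  leading term y: no divisor's leading term divides it; move -2y to the remainder.
  remainder 3y^3 - 7y^2 - 2y ≠ 0; add g_4 = 3y^3 - 7y^2 - 2y to the basis.

The other S-polynomials (S(f_2,g_3), S(f_1,g_4), S(f_2,g_4), S(g_3,g_4)) all reduce to 0 modulo the current basis, so we have a Gröbner basis.
Inter-reduce: drop elements whose leading term is divisible by another's, tail-reduce, and make monic.

G = {y^3 - 7/3y^2 - 2/3y, x^2 - 3y^2 + 7y + 3/2}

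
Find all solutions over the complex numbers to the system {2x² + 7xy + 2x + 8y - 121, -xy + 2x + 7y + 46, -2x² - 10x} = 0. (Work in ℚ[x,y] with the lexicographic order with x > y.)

Compute a lex Gröbner basis by Buchberger's algorithm.
f_1 = 2x² + 7xy + 2x + 8y - 121, LT = x².
f_2 = -xy + 2x + 7y + 46, LT = xy.
f_3 = -2x² - 10x, LT = x².

S(f_1,f_2): lcm = x²y. S = 2x² + 7/2xy² + 8xy + 46x + 4y² - 121/2y.
  leading term x²: subtract (1)·f_1 from 2x² + 7/2xy² + 8xy + 46x + 4y² - 121/2y → 7/2xy² + xy + 44x + 4y² - 137/2y + 121
  leading term xy²: subtract (-7/2y)·f_2 from 7/2xy² + xy + 44x + 4y² - 137/2y + 121 → 8xy + 44x + 57/2y² + 185/2y + 121
  leading term xy: subtract (-8)·f_2 from 8xy + 44x + 57/2y² + 185/2y + 121 → 60x + 57/2y² + 297/2y + 489
  leading term x: no divisor's leading term divides it; move 60x to the remainder.
  leading term y²: no divisor's leading term divides it; move 57/2y² to the remainder.
  leading term y: no divisor's leading term divides it; move 297/2y to the remainder.
  leading term 1: no divisor's leading term divides it; move 489 to the remainder.
  remainder 60x + 57/2y² + 297/2y + 489 ≠ 0; add h_4 = 60x + 57/2y² + 297/2y + 489 to the basis.

S(f_1,f_3): lcm = x². S = 7/2xy - 4x + 4y - 121/2.
  leading term xy: subtract (-7/2)·f_2 from 7/2xy - 4x + 4y - 121/2 → 3x + 57/2y + 201/2
  leading term x: subtract (1/20)·h_4 from 3x + 57/2y + 201/2 → -57/40y² + 843/40y + 1521/20
  leading term y²: no divisor's leading term divides it; move -57/40y² to the remainder.
  leading term y: no divisor's leading term divides it; move 843/40y to the remainder.
  leading term 1: no divisor's leading term divides it; move 1521/20 to the remainder.
  remainder -57/40y² + 843/40y + 1521/20 ≠ 0; add h_5 = -57/40y² + 843/40y + 1521/20 to the basis.

S(f_2,f_3): lcm = x²y. S = -2x² - 12xy - 46x.
  leading term x²: subtract (-1)·f_1 from -2x² - 12xy - 46x → -5xy - 44x + 8y - 121
  leading term xy: subtract (5)·f_2 from -5xy - 44x + 8y - 121 → -54x - 27y - 351
  leading term x: subtract (-9/10)·h_4 from -54x - 27y - 351 → 513/20y² + 2133/20y + 891/10
  leading term y²: subtract (-18)·h_5 from 513/20y² + 2133/20y + 891/10 → 486y + 1458
  leading term y: no divisor's leading term divides it; move 486y to the remainder.
  leading term 1: no divisor's leading term divides it; move 1458 to the remainder.
  remainder 486y + 1458 ≠ 0; add h_6 = 486y + 1458 to the basis.

The other S-polynomials (S(f_1,h_4), S(f_2,h_4), S(f_3,h_4), S(f_1,h_5), S(f_2,h_5), S(f_3,h_5), S(h_4,h_5), S(f_1,h_6), S(f_2,h_6), S(f_3,h_6), S(h_4,h_6), S(h_5,h_6)) all reduce to 0 modulo the current basis, so we have a Gröbner basis.
Inter-reduce: drop elements whose leading term is divisible by another's, tail-reduce, and make monic.
Reduced Gröbner basis: {x + 5, y + 3}.

Elimination: the polynomial y + 3 lies in the elimination ideal for y, so y ∈ {-3}. For each such y, the remaining basis elements (now univariate) give the rest of the solution.
  y = -3: the earlier basis element becomes x + 5 = 0, giving x = -5 — point (-5, -3).
Each listed point satisfies every original equation (direct substitution).

{(-5, -3)}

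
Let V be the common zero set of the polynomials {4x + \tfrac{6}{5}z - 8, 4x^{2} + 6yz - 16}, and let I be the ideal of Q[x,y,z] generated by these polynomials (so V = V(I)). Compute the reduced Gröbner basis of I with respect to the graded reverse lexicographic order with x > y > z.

G = {yz + \tfrac{3}{50}z^{2} - \tfrac{4}{5}z, x + \tfrac{3}{10}z - 2}

f_1 = 4x + \tfrac{6}{5}z - 8, LT = x.
f_2 = 4x^{2} + 6yz - 16, LT = x^{2}.

S(f_1,f_2): lcm = x^{2}. S = \tfrac{3}{10}xz - \tfrac{3}{2}yz - 2x + 4.
  leading term xz: subtract (\tfrac{3}{40}z)·f_1 from \tfrac{3}{10}xz - \tfrac{3}{2}yz - 2x + 4 → -\tfrac{3}{2}yz - \tfrac{9}{100}z^{2} - 2x + \tfrac{3}{5}z + 4
  leading term yz: no divisor's leading term divides it; move -\tfrac{3}{2}yz to the remainder.
  leading term z^{2}: no divisor's leading term divides it; move -\tfrac{9}{100}z^{2} to the remainder.
  leading term x: subtract (-\tfrac{1}{2})·f_1 from -2x + \tfrac{3}{5}z + 4 → \tfrac{6}{5}z
  leading term z: no divisor's leading term divides it; move \tfrac{6}{5}z to the remainder.
  remainder -\tfrac{3}{2}yz - \tfrac{9}{100}z^{2} + \tfrac{6}{5}z ≠ 0; add g_3 = -\tfrac{3}{2}yz - \tfrac{9}{100}z^{2} + \tfrac{6}{5}z to the basis.

The other S-polynomials (S(f_1,g_3), S(f_2,g_3)) all reduce to 0 modulo the current basis, so we have a Gröbner basis.
Inter-reduce: drop elements whose leading term is divisible by another's, tail-reduce, and make monic.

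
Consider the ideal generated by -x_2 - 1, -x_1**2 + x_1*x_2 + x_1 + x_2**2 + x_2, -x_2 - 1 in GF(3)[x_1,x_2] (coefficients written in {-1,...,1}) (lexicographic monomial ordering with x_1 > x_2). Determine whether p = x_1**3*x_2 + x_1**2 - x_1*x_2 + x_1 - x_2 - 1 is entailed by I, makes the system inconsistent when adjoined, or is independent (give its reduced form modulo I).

x_1**3*x_2 + x_1**2 - x_1*x_2 + x_1 - x_2 - 1 is independent of I; its normal form modulo I is -x_1.

First compute the reduced Gröbner basis of I by Buchberger's algorithm.
f_1 = -x_2 - 1, LT = x_2.
f_2 = -x_1**2 + x_1*x_2 + x_1 + x_2**2 + x_2, LT = x_1**2.
f_3 = -x_2 - 1, LT = x_2.

The S-polynomials (S(f_1,f_2), S(f_1,f_3), S(f_2,f_3)) all reduce to 0 modulo the current basis, so we have a Gröbner basis.
Inter-reduce: drop elements whose leading term is divisible by another's, tail-reduce, and make monic.
Reduced Gröbner basis: {x_1**2, x_2 + 1}.
Label its elements g_1 = x_1**2, g_2 = x_2 + 1.

Reduce p = x_1**3*x_2 + x_1**2 - x_1*x_2 + x_1 - x_2 - 1 modulo G:
  leading term x_1**3*x_2: subtract (x_1*x_2)·g_1 from x_1**3*x_2 + x_1**2 - x_1*x_2 + x_1 - x_2 - 1 → x_1**2 - x_1*x_2 + x_1 - x_2 - 1
  leading term x_1**2: subtract (1)·g_1 from x_1**2 - x_1*x_2 + x_1 - x_2 - 1 → -x_1*x_2 + x_1 - x_2 - 1
  leading term x_1*x_2: subtract (-x_1)·g_2 from -x_1*x_2 + x_1 - x_2 - 1 → -x_1 - x_2 - 1
  leading term x_1: no divisor's leading term divides it; move -x_1 to the remainder.
  leading term x_2: subtract (-1)·g_2 from -x_2 - 1 → 0
  normal form = -x_1.
The normal form is nonzero, so p ∉ I. Since p minus its normal form lies in I, I + (p) = I + (r) where r = -x_1; decide whether this ideal is the whole ring.
Run Buchberger on G together with r (pairs among the g_i already reduce to 0 since G is a Gröbner basis):
g_1 = x_1**2, LT = x_1**2.
g_2 = x_2 + 1, LT = x_2.
r = -x_1, LT = x_1.

The S-polynomials (S(g_1,g_2), S(g_1,r), S(g_2,r)) all reduce to 0 modulo the current basis, so we have a Gröbner basis.
Inter-reduce: drop elements whose leading term is divisible by another's, tail-reduce, and make monic.
Reduced Gröbner basis: {x_1, x_2 + 1}.
The reduced Gröbner basis of I + (p) is {x_1, x_2 + 1} ≠ {1}, a proper ideal, so the enlarged system stays consistent: p is independent of I, with normal form -x_1.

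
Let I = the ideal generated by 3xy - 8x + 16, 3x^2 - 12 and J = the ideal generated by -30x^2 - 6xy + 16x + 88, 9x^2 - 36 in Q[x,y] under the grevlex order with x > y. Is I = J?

Yes, the ideals are equal.

Equality of ideals is decidable: compute both reduced Gröbner bases (unique for the ordering) and check whether they agree.
Buchberger on the first generating set:
f_1 = 3xy - 8x + 16, LT = xy.
f_2 = 3x^2 - 12, LT = x^2.

S(f_1,f_2): lcm = x^2y. S = -8/3x^2 + 16/3x + 4y.
  leading term x^2: subtract (-8/9)·f_2 from -8/3x^2 + 16/3x + 4y → 16/3x + 4y - 32/3
  leading term x: no divisor's leading term divides it; move 16/3x to the remainder.
  leading term y: no divisor's leading term divides it; move 4y to the remainder.
  leading term 1: no divisor's leading term divides it; move -32/3 to the remainder.
  remainder 16/3x + 4y - 32/3 ≠ 0; add g_3 = 16/3x + 4y - 32/3 to the basis.

S(f_1,g_3): lcm = xy. S = -3/4y^2 - 8/3x + 2y + 16/3.
  leading term y^2: no divisor's leading term divides it; move -3/4y^2 to the remainder.
  leading term x: subtract (-1/2)·g_3 from -8/3x + 2y + 16/3 → 4y
  leading term y: no divisor's leading term divides it; move 4y to the remainder.
  remainder -3/4y^2 + 4y ≠ 0; add g_4 = -3/4y^2 + 4y to the basis.

S(f_2,g_3): lcm = x^2. S = -3/4xy + 2x - 4.
  leading term xy: subtract (-1/4)·f_1 from -3/4xy + 2x - 4 → 0
  remainder 0.

S(f_1,g_4): lcm = xy^2. S = 8/3xy + 16/3y.
  leading term xy: subtract (8/9)·f_1 from 8/3xy + 16/3y → 64/9x + 16/3y - 128/9
  leading term x: subtract (4/3)·g_3 from 64/9x + 16/3y - 128/9 → 0
  remainder 0.

S(f_2,g_4): leading monomials are coprime, so the S-polynomial reduces to 0 (Buchberger's first criterion).
S(g_3,g_4): leading monomials are coprime, so the S-polynomial reduces to 0 (Buchberger's first criterion).
Every S-polynomial of the final basis reduces to 0, so we have a Gröbner basis.
Inter-reduce: drop elements whose leading term is divisible by another's, tail-reduce, and make monic.
Reduced Gröbner basis: {y^2 - 16/3y, x + 3/4y - 2}.

Buchberger on the second generating set:
h_1 = -30x^2 - 6xy + 16x + 88, LT = x^2.
h_2 = 9x^2 - 36, LT = x^2.

S(h_1,h_2): lcm = x^2. S = 1/5xy - 8/15x + 16/15.
  leading term xy: no divisor's leading term divides it; move 1/5xy to the remainder.
  leading term x: no divisor's leading term divides it; move -8/15x to the remainder.
  leading term 1: no divisor's leading term divides it; move 16/15 to the remainder.
  remainder 1/5xy - 8/15x + 16/15 ≠ 0; add k_3 = 1/5xy - 8/15x + 16/15 to the basis.

S(h_1,k_3): lcm = x^2y. S = 1/5xy^2 + 8/3x^2 - 8/15xy - 16/3x - 44/15y.
  leading term xy^2: subtract (y)·k_3 from 1/5xy^2 + 8/3x^2 - 8/15xy - 16/3x - 44/15y → 8/3x^2 - 16/3x - 4y
  leading term x^2: subtract (-4/45)·h_1 from 8/3x^2 - 16/3x - 4y → -8/15xy - 176/45x - 4y + 352/45
  leading term xy: subtract (-8/3)·k_3 from -8/15xy - 176/45x - 4y + 352/45 → -16/3x - 4y + 32/3
  leading term x: no divisor's leading term divides it; move -16/3x to the remainder.
  leading term y: no divisor's leading term divides it; move -4y to the remainder.
  leading term 1: no divisor's leading term divides it; move 32/3 to the remainder.
  remainder -16/3x - 4y + 32/3 ≠ 0; add k_4 = -16/3x - 4y + 32/3 to the basis.

S(h_2,k_3): lcm = x^2y. S = 8/3x^2 - 16/3x - 4y.
  leading term x^2: subtract (-4/45)·h_1 from 8/3x^2 - 16/3x - 4y → -8/15xy - 176/45x - 4y + 352/45
  leading term xy: subtract (-8/3)·k_3 from -8/15xy - 176/45x - 4y + 352/45 → -16/3x - 4y + 32/3
  leading term x: subtract (1)·k_4 from -16/3x - 4y + 32/3 → 0
  remainder 0.

S(h_1,k_4): lcm = x^2. S = -11/20xy + 22/15x - 44/15.
  leading term xy: subtract (-11/4)·k_3 from -11/20xy + 22/15x - 44/15 → 0
  remainder 0.

S(h_2,k_4): lcm = x^2. S = -3/4xy + 2x - 4.
  leading term xy: subtract (-15/4)·k_3 from -3/4xy + 2x - 4 → 0
  remainder 0.

S(k_3,k_4): lcm = xy. S = -3/4y^2 - 8/3x + 2y + 16/3.
  leading term y^2: no divisor's leading term divides it; move -3/4y^2 to the remainder.
  leading term x: subtract (1/2)·k_4 from -8/3x + 2y + 16/3 → 4y
  leading term y: no divisor's leading term divides it; move 4y to the remainder.
  remainder -3/4y^2 + 4y ≠ 0; add k_5 = -3/4y^2 + 4y to the basis.

S(h_1,k_5): leading monomials are coprime, so the S-polynomial reduces to 0 (Buchberger's first criterion).
S(h_2,k_5): leading monomials are coprime, so the S-polynomial reduces to 0 (Buchberger's first criterion).
S(k_3,k_5): lcm = xy^2. S = 8/3xy + 16/3y.
  leading term xy: subtract (40/3)·k_3 from 8/3xy + 16/3y → 64/9x + 16/3y - 128/9
  leading term x: subtract (-4/3)·k_4 from 64/9x + 16/3y - 128/9 → 0
  remainder 0.

S(k_4,k_5): leading monomials are coprime, so the S-polynomial reduces to 0 (Buchberger's first criterion).
Every S-polynomial of the final basis reduces to 0, so we have a Gröbner basis.
Inter-reduce: drop elements whose leading term is divisible by another's, tail-reduce, and make monic.
Reduced Gröbner basis: {y^2 - 16/3y, x + 3/4y - 2}.

The two bases agree; hence the ideals are identical.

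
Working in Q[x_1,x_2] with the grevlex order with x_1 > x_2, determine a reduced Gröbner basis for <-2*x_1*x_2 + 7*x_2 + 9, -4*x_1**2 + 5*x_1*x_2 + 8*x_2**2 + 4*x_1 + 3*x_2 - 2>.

G = {x_2**3 + 41/16*x_2**2 - 9/4*x_1 - 29/16*x_2 - 45/8, x_1**2 - 2*x_2**2 - x_1 - 41/8*x_2 - 41/8, x_1*x_2 - 7/2*x_2 - 9/2}

f_1 = -2*x_1*x_2 + 7*x_2 + 9, LT = x_1*x_2.
f_2 = -4*x_1**2 + 5*x_1*x_2 + 8*x_2**2 + 4*x_1 + 3*x_2 - 2, LT = x_1**2.

S(f_1,f_2): lcm = x_1**2*x_2. S = 5/4*x_1*x_2**2 + 2*x_2**3 - 5/2*x_1*x_2 + 3/4*x_2**2 - 9/2*x_1 - 1/2*x_2.
  reduce S modulo (f_1, f_2):
  remainder 2*x_2**3 + 41/8*x_2**2 - 9/2*x_1 - 29/8*x_2 - 45/4 ≠ 0; add g_3 = 2*x_2**3 + 41/8*x_2**2 - 9/2*x_1 - 29/8*x_2 - 45/4 to the basis.

The other S-polynomials (S(f_1,g_3), S(f_2,g_3)) all reduce to 0 modulo the current basis, so we have a Gröbner basis.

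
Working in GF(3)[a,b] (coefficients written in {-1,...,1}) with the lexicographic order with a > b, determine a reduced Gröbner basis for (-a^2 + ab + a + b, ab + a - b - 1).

f_1 = -a^2 + ab + a + b, LT = a^2.
f_2 = ab + a - b - 1, LT = ab.

S(f_1,f_2): lcm = a^2b. S = -a^2 - ab^2 + a - b^2.
  leading term a^2: subtract (1)·f_1 from -a^2 - ab^2 + a - b^2 → -ab^2 - ab - b^2 - b
  leading term ab^2: subtract (-b)·f_2 from -ab^2 - ab - b^2 - b → b^2 + b
  leading term b^2: no divisor's leading term divides it; move b^2 to the remainder.
  leading term b: no divisor's leading term divides it; move b to the remainder.
  remainder b^2 + b ≠ 0; add g_3 = b^2 + b to the basis.

The other S-polynomials (S(f_1,g_3), S(f_2,g_3)) all reduce to 0 modulo the current basis, so we have a Gröbner basis.

G = {a^2 + b - 1, ab + a - b - 1, b^2 + b}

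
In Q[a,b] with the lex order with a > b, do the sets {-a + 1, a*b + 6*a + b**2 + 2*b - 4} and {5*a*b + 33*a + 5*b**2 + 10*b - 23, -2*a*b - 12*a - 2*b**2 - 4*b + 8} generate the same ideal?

Yes, the ideals are equal.

Two ideals are equal iff their reduced Gröbner bases coincide (the reduced basis is unique for a fixed ordering).
Buchberger on the first generating set:
f_1 = -a + 1, LT = a.
f_2 = a*b + 6*a + b**2 + 2*b - 4, LT = a*b.

S(f_1,f_2): lcm = a*b. S = -6*a - b**2 - 3*b + 4.
  leading term a: subtract (6)·f_1 from -6*a - b**2 - 3*b + 4 → -b**2 - 3*b - 2
  leading term b**2: no divisor's leading term divides it; move -b**2 to the remainder.
  leading term b: no divisor's leading term divides it; move -3*b to the remainder.
  leading term 1: no divisor's leading term divides it; move -2 to the remainder.
  remainder -b**2 - 3*b - 2 ≠ 0; add g_3 = -b**2 - 3*b - 2 to the basis.

The other S-polynomials (S(f_1,g_3), S(f_2,g_3)) all reduce to 0 modulo the current basis, so we have a Gröbner basis.
Inter-reduce: drop elements whose leading term is divisible by another's, tail-reduce, and make monic.
Reduced Gröbner basis: {a - 1, b**2 + 3*b + 2}.

Buchberger on the second generating set:
h_1 = 5*a*b + 33*a + 5*b**2 + 10*b - 23, LT = a*b.
h_2 = -2*a*b - 12*a - 2*b**2 - 4*b + 8, LT = a*b.

S(h_1,h_2): lcm = a*b. S = 3/5*a - 3/5.
  leading term a: no divisor's leading term divides it; move 3/5*a to the remainder.
  leading term 1: no divisor's leading term divides it; move -3/5 to the remainder.
  remainder 3/5*a - 3/5 ≠ 0; add k_3 = 3/5*a - 3/5 to the basis.

S(h_1,k_3): lcm = a*b. S = 33/5*a + b**2 + 3*b - 23/5.
  leading term a: subtract (11)·k_3 from 33/5*a + b**2 + 3*b - 23/5 → b**2 + 3*b + 2
  leading term b**2: no divisor's leading term divides it; move b**2 to the remainder.
  leading term b: no divisor's leading term divides it; move 3*b to the remainder.
  leading term 1: no divisor's leading term divides it; move 2 to the remainder.
  remainder b**2 + 3*b + 2 ≠ 0; add k_4 = b**2 + 3*b + 2 to the basis.

The other S-polynomials (S(h_2,k_3), S(h_1,k_4), S(h_2,k_4), S(k_3,k_4)) all reduce to 0 modulo the current basis, so we have a Gröbner basis.
Inter-reduce: drop elements whose leading term is divisible by another's, tail-reduce, and make monic.
Reduced Gröbner basis: {a - 1, b**2 + 3*b + 2}.

Same reduced basis, so the two generating sets span the same ideal.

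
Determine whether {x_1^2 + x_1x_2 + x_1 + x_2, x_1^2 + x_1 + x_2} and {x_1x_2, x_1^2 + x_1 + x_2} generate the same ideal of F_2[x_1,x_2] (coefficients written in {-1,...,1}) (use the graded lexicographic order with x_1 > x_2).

Two ideals are equal iff their reduced Gröbner bases coincide (the reduced basis is unique for a fixed ordering).
Buchberger on the first generating set:
f_1 = x_1^2 + x_1x_2 + x_1 + x_2, LT = x_1^2.
f_2 = x_1^2 + x_1 + x_2, LT = x_1^2.

S(f_1,f_2): lcm = x_1^2. S = x_1x_2.
  leading term x_1x_2: no divisor's leading term divides it; move x_1x_2 to the remainder.
  remainder x_1x_2 ≠ 0; add g_3 = x_1x_2 to the basis.

S(f_1,g_3): lcm = x_1^2x_2. S = x_1x_2^2 + x_1x_2 + x_2^2.
  leading term x_1x_2^2: subtract (x_2)·g_3 from x_1x_2^2 + x_1x_2 + x_2^2 → x_1x_2 + x_2^2
  leading term x_1x_2: subtract (1)·g_3 from x_1x_2 + x_2^2 → x_2^2
  leading term x_2^2: no divisor's leading term divides it; move x_2^2 to the remainder.
  remainder x_2^2 ≠ 0; add g_4 = x_2^2 to the basis.

The other S-polynomials (S(f_2,g_3), S(f_1,g_4), S(f_2,g_4), S(g_3,g_4)) all reduce to 0 modulo the current basis, so we have a Gröbner basis.
Inter-reduce: drop elements whose leading term is divisible by another's, tail-reduce, and make monic.
Reduced Gröbner basis: {x_1^2 + x_1 + x_2, x_1x_2, x_2^2}.

Buchberger on the second generating set:
h_1 = x_1x_2, LT = x_1x_2.
h_2 = x_1^2 + x_1 + x_2, LT = x_1^2.

S(h_1,h_2): lcm = x_1^2x_2. S = x_1x_2 + x_2^2.
  leading term x_1x_2: subtract (1)·h_1 from x_1x_2 + x_2^2 → x_2^2
  leading term x_2^2: no divisor's leading term divides it; move x_2^2 to the remainder.
  remainder x_2^2 ≠ 0; add k_3 = x_2^2 to the basis.

The other S-polynomials (S(h_1,k_3), S(h_2,k_3)) all reduce to 0 modulo the current basis, so we have a Gröbner basis.
Inter-reduce: drop elements whose leading term is divisible by another's, tail-reduce, and make monic.
Reduced Gröbner basis: {x_1^2 + x_1 + x_2, x_1x_2, x_2^2}.

These coincide, so the ideals are equal.
The same test decides containment: I ⊆ J iff every generator of I reduces to 0 modulo a Gröbner basis of J.

Yes, the ideals are equal.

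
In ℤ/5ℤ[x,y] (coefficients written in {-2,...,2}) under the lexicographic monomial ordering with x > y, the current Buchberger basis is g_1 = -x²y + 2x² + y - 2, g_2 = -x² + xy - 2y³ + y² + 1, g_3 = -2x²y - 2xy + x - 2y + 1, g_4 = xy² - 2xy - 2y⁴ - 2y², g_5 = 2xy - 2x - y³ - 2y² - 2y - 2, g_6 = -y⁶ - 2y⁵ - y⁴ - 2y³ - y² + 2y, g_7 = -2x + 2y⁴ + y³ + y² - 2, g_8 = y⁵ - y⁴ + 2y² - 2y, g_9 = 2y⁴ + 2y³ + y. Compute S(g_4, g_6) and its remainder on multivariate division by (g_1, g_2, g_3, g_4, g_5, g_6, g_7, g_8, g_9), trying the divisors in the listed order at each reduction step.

S(g_4, g_6) = xy⁵ - xy⁴ - 2xy³ - xy² + 2xy - 2y⁸ - 2y⁶; remainder on division = 0.

lcm(LM(g_4), LM(g_6)) = xy⁶.
S = (lcm/LT(g_4))·g_4 − (lcm/LT(g_6))·g_6 = xy⁵ - xy⁴ - 2xy³ - xy² + 2xy - 2y⁸ - 2y⁶.
Reduce S modulo (g_1, g_2, g_3, g_4, g_5, g_6, g_7, g_8, g_9) in that order:
  leading term xy⁵: subtract (y³)·g_4 from xy⁵ - xy⁴ - 2xy³ - xy² + 2xy - 2y⁸ - 2y⁶ → xy⁴ - 2xy³ - xy² + 2xy - 2y⁸ + 2y⁷ - 2y⁶ + 2y⁵
  leading term xy⁴: subtract (y²)·g_4 from xy⁴ - 2xy³ - xy² + 2xy - 2y⁸ + 2y⁷ - 2y⁶ + 2y⁵ → -xy² + 2xy - 2y⁸ + 2y⁷ + 2y⁵ + 2y⁴
  leading term xy²: subtract (-1)·g_4 from -xy² + 2xy - 2y⁸ + 2y⁷ + 2y⁵ + 2y⁴ → -2y⁸ + 2y⁷ + 2y⁵ - 2y²
  leading term y⁸: subtract (2y²)·g_6 from -2y⁸ + 2y⁷ + 2y⁵ - 2y² → y⁷ + 2y⁶ + y⁵ + 2y⁴ + y³ - 2y²
  leading term y⁷: subtract (-y)·g_6 from y⁷ + 2y⁶ + y⁵ + 2y⁴ + y³ - 2y² → 0
The remainder is 0, so this S-polynomial contributes no new basis element.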